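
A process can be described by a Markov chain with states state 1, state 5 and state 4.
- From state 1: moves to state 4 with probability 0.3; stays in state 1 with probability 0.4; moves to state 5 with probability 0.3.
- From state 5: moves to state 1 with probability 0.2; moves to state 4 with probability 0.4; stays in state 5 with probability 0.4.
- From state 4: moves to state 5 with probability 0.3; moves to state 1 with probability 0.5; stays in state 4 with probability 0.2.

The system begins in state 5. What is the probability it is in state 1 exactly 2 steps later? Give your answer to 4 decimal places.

0.3600

Sum over the intermediate state after 1 step:
P = P(state 5→state 1)·P(state 1→state 1) + P(state 5→state 5)·P(state 5→state 1) + P(state 5→state 4)·P(state 4→state 1)
  = 0.2×0.4 + 0.4×0.2 + 0.4×0.5
  = 0.0800 + 0.0800 + 0.2000 = 0.3600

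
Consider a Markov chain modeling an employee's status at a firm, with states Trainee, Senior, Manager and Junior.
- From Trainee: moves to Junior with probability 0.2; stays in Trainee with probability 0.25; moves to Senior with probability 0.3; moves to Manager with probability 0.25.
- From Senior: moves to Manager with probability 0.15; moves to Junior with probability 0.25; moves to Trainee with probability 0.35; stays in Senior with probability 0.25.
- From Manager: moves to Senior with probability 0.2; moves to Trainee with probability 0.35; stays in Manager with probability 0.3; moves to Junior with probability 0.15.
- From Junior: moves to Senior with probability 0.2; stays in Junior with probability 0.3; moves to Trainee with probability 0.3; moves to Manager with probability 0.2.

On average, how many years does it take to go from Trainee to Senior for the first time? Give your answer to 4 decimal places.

Let t(s) be the expected number of years to first reach Senior from state s, with t(Senior) = 0. Conditioning on the first year:
t(Trainee) = 1 + 0.25·t(Trainee) + 0.25·t(Manager) + 0.2·t(Junior)
t(Manager) = 1 + 0.35·t(Trainee) + 0.3·t(Manager) + 0.15·t(Junior)
t(Junior) = 1 + 0.3·t(Trainee) + 0.2·t(Manager) + 0.3·t(Junior)
Solving: t(Trainee) = 3.9376, t(Manager) = 4.3303, t(Junior) = 4.3533.
Expected years from Trainee to Senior: 3.9376.

3.9376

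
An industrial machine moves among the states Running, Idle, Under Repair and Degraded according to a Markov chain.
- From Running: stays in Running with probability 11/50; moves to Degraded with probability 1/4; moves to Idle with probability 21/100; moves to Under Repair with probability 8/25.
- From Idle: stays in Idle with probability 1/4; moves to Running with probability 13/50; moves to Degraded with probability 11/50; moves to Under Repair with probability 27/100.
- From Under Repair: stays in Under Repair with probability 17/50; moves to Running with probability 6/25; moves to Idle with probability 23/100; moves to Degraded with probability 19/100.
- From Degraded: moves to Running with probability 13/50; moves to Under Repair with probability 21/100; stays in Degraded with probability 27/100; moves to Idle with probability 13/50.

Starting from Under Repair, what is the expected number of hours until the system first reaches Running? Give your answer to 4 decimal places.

4.0142

Let t(s) be the expected number of hours to first reach Running from state s, with t(Running) = 0. Conditioning on the first hour:
t(Idle) = 1 + 0.25·t(Idle) + 0.27·t(Under Repair) + 0.22·t(Degraded)
t(Under Repair) = 1 + 0.23·t(Idle) + 0.34·t(Under Repair) + 0.19·t(Degraded)
t(Degraded) = 1 + 0.26·t(Idle) + 0.21·t(Under Repair) + 0.27·t(Degraded)
Solving: t(Idle) = 3.9296, t(Under Repair) = 4.0142, t(Degraded) = 3.9242.
Expected hours from Under Repair to Running: 4.0142.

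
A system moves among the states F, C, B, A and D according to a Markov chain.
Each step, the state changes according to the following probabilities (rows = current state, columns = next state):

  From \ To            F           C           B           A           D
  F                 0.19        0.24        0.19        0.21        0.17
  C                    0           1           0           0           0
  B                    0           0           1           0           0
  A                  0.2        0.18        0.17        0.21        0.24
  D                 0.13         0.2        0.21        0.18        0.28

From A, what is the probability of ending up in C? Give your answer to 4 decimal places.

0.5165

Let h(s) be the probability of absorption at C starting from transient state s. Then h(C) = 1 and h(B) = 0. By first-step analysis:
h(F) = 0.19·h(F) + 0.24·1 + 0.19·0 + 0.21·h(A) + 0.17·h(D)
h(A) = 0.2·h(F) + 0.18·1 + 0.17·0 + 0.21·h(A) + 0.24·h(D)
h(D) = 0.13·h(F) + 0.2·1 + 0.21·0 + 0.18·h(A) + 0.28·h(D)
Solving: h(F) = 0.5359, h(A) = 0.5165, h(D) = 0.5037.
Starting from A, the probability is 0.5165.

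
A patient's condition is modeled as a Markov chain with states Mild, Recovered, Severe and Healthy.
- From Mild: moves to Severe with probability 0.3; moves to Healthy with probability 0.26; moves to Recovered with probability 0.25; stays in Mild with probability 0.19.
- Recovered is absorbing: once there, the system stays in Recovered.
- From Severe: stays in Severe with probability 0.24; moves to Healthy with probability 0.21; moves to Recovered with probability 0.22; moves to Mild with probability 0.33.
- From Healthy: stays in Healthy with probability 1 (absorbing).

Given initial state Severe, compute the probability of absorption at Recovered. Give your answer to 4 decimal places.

0.5046

Let h(s) be the probability of absorption at Recovered starting from transient state s. Then h(Recovered) = 1 and h(Healthy) = 0. By first-step analysis:
h(Mild) = 0.19·h(Mild) + 0.25·1 + 0.3·h(Severe) + 0.26·0
h(Severe) = 0.33·h(Mild) + 0.22·1 + 0.24·h(Severe) + 0.21·0
Solving: h(Mild) = 0.4955, h(Severe) = 0.5046.
Starting from Severe, the probability is 0.5046.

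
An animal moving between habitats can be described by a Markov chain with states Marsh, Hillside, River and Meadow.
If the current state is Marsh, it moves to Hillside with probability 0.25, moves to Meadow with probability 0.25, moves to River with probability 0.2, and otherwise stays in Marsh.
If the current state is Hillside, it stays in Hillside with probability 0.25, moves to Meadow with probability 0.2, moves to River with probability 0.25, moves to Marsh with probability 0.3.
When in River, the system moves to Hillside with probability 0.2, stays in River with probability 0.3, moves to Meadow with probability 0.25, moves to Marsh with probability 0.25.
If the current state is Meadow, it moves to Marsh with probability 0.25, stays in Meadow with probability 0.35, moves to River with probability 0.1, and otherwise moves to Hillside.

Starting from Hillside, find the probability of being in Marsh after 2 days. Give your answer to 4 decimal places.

0.2775

Propagate the distribution vector 2 days from Hillside.
After 0 days: (0.0000, 1.0000, 0.0000, 0.0000)
After 1 day: (0.3000, 0.2500, 0.2500, 0.2000)
After 2 days: (0.2775, 0.2475, 0.2175, 0.2575)
P(in Marsh after 2 days) = 0.2775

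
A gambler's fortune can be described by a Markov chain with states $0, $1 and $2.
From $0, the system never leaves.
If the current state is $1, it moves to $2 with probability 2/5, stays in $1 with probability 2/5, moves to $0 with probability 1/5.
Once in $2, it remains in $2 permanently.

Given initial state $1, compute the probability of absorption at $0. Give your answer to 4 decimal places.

0.3333

Let h(s) be the probability of absorption at $0 starting from transient state s. Then h($0) = 1 and h($2) = 0. By first-step analysis:
h($1) = 0.2·1 + 0.4·h($1) + 0.4·0
Solving: h($1) = 0.3333.
Starting from $1, the probability is 0.3333.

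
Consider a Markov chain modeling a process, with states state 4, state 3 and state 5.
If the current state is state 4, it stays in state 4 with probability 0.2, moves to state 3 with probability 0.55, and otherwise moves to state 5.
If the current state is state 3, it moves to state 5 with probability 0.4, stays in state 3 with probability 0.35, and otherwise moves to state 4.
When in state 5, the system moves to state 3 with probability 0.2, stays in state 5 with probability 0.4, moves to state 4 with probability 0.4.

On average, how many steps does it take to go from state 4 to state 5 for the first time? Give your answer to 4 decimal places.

3.1373

Let t(s) be the expected number of steps to first reach state 5 from state s, with t(state 5) = 0. Conditioning on the first step:
t(state 4) = 1 + 0.2·t(state 4) + 0.55·t(state 3)
t(state 3) = 1 + 0.25·t(state 4) + 0.35·t(state 3)
Solving: t(state 4) = 3.1373, t(state 3) = 2.7451.
Expected steps from state 4 to state 5: 3.1373.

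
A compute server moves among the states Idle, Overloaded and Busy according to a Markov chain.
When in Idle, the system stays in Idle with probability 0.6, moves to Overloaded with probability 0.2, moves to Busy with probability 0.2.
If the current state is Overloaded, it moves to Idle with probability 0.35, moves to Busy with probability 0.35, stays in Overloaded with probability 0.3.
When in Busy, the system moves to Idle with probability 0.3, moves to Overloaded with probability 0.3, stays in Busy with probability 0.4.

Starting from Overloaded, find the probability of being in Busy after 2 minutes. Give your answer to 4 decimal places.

Sum over the intermediate state after 1 minute:
P = P(Overloaded→Idle)·P(Idle→Busy) + P(Overloaded→Overloaded)·P(Overloaded→Busy) + P(Overloaded→Busy)·P(Busy→Busy)
  = 0.35×0.2 + 0.3×0.35 + 0.35×0.4
  = 0.0700 + 0.1050 + 0.1400 = 0.3150

0.3150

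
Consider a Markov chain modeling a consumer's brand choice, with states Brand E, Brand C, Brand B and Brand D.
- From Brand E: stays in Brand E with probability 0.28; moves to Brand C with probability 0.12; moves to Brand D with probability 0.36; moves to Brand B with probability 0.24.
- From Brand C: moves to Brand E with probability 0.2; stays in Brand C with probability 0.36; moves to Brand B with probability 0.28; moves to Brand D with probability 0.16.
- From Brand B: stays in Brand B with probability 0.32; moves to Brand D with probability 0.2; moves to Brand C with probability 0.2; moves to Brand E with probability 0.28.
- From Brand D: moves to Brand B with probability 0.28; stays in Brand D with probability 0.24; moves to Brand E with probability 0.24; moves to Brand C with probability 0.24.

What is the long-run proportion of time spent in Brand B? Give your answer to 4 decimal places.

0.2812

Let the stationary distribution be π with π = πP and π_1 + π_2 + π_3 + π_4 = 1.
π_1 = 0.28·π_1 + 0.2·π_2 + 0.28·π_3 + 0.24·π_4
π_2 = 0.12·π_1 + 0.36·π_2 + 0.2·π_3 + 0.24·π_4
π_3 = 0.24·π_1 + 0.28·π_2 + 0.32·π_3 + 0.28·π_4
Solving with the normalization constraint gives π = (0.2523, 0.2255, 0.2812, 0.2410).
So the stationary probability of Brand B is 0.2812.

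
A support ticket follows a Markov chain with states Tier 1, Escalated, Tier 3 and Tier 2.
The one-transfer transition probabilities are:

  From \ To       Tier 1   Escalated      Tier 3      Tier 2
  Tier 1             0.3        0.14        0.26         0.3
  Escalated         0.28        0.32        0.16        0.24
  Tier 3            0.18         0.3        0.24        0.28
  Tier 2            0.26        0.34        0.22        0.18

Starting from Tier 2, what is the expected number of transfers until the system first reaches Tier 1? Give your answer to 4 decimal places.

3.9978

Let t(s) be the expected number of transfers to first reach Tier 1 from state s, with t(Tier 1) = 0. Conditioning on the first transfer:
t(Escalated) = 1 + 0.32·t(Escalated) + 0.16·t(Tier 3) + 0.24·t(Tier 2)
t(Tier 3) = 1 + 0.3·t(Escalated) + 0.24·t(Tier 3) + 0.28·t(Tier 2)
t(Tier 2) = 1 + 0.34·t(Escalated) + 0.22·t(Tier 3) + 0.18·t(Tier 2)
Solving: t(Escalated) = 3.8999, t(Tier 3) = 4.3281, t(Tier 2) = 3.9978.
Expected transfers from Tier 2 to Tier 1: 3.9978.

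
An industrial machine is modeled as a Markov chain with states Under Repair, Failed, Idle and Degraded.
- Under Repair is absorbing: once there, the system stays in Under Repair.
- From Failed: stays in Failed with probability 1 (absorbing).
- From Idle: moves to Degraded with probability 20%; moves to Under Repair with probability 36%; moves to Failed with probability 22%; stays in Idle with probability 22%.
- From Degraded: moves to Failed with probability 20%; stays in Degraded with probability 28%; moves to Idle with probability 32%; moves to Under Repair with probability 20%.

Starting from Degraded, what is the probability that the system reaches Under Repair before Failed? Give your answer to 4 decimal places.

Let h(s) be the probability of absorption at Under Repair starting from transient state s. Then h(Under Repair) = 1 and h(Failed) = 0. By first-step analysis:
h(Idle) = 0.36·1 + 0.22·0 + 0.22·h(Idle) + 0.2·h(Degraded)
h(Degraded) = 0.2·1 + 0.2·0 + 0.32·h(Idle) + 0.28·h(Degraded)
Solving: h(Idle) = 0.6013, h(Degraded) = 0.5450.
Starting from Degraded, the probability is 0.5450.

0.5450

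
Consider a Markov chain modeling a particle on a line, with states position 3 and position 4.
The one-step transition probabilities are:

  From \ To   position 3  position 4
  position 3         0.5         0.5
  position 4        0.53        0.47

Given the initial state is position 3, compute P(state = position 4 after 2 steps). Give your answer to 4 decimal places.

Sum over the intermediate state after 1 step:
P = P(position 3→position 3)·P(position 3→position 4) + P(position 3→position 4)·P(position 4→position 4)
  = 0.5×0.5 + 0.5×0.47
  = 0.2500 + 0.2350 = 0.4850

0.4850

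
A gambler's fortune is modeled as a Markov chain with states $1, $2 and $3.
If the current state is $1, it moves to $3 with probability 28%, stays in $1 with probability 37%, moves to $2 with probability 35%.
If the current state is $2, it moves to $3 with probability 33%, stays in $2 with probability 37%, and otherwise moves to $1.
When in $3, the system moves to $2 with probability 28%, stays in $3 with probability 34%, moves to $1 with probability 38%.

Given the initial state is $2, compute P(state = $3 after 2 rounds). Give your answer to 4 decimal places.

0.3183

Sum over the intermediate state after 1 round:
P = P($2→$1)·P($1→$3) + P($2→$2)·P($2→$3) + P($2→$3)·P($3→$3)
  = 0.3×0.28 + 0.37×0.33 + 0.33×0.34
  = 0.0840 + 0.1221 + 0.1122 = 0.3183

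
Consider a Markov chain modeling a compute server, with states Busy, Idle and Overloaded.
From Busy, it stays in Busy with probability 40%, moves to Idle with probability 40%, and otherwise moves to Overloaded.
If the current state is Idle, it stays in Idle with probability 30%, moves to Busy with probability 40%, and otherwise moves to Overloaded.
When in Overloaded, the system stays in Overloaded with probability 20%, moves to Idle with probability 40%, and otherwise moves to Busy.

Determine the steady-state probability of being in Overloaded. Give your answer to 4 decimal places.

0.2364

Let the stationary distribution be π with π = πP and π_1 + π_2 + π_3 = 1.
π_1 = 0.4·π_1 + 0.4·π_2 + 0.4·π_3
π_2 = 0.4·π_1 + 0.3·π_2 + 0.4·π_3
Solving with the normalization constraint gives π = (0.4000, 0.3636, 0.2364).
So the stationary probability of Overloaded is 0.2364.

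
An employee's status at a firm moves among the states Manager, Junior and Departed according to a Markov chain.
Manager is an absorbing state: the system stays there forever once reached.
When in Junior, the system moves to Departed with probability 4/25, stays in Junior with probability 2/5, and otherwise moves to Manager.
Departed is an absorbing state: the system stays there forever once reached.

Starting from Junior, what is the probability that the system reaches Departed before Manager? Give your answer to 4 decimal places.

0.2667

Let h(s) be the probability of absorption at Departed starting from transient state s. Then h(Departed) = 1 and h(Manager) = 0. By first-step analysis:
h(Junior) = 0.44·0 + 0.4·h(Junior) + 0.16·1
Solving: h(Junior) = 0.2667.
Starting from Junior, the probability is 0.2667.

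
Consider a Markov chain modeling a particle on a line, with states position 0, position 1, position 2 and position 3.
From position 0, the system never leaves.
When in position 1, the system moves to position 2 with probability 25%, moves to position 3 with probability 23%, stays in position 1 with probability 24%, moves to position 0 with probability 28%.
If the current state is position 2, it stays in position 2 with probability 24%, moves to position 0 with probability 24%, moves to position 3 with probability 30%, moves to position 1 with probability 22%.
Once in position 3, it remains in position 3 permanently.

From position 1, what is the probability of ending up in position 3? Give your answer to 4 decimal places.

Let h(s) be the probability of absorption at position 3 starting from transient state s. Then h(position 3) = 1 and h(position 0) = 0. By first-step analysis:
h(position 1) = 0.28·0 + 0.24·h(position 1) + 0.25·h(position 2) + 0.23·1
h(position 2) = 0.24·0 + 0.22·h(position 1) + 0.24·h(position 2) + 0.3·1
Solving: h(position 1) = 0.4780, h(position 2) = 0.5331.
Starting from position 1, the probability is 0.4780.

0.4780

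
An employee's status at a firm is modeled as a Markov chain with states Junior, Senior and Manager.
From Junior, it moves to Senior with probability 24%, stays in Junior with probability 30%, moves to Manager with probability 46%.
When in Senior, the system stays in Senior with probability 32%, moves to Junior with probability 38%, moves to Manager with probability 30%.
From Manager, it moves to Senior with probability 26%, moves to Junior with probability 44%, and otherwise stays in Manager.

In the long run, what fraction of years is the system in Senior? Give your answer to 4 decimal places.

Let the stationary distribution be π with π = πP and π_1 + π_2 + π_3 = 1.
π_1 = 0.3·π_1 + 0.38·π_2 + 0.44·π_3
π_2 = 0.24·π_1 + 0.32·π_2 + 0.26·π_3
Solving with the normalization constraint gives π = (0.3718, 0.2687, 0.3595).
So the stationary probability of Senior is 0.2687.

0.2687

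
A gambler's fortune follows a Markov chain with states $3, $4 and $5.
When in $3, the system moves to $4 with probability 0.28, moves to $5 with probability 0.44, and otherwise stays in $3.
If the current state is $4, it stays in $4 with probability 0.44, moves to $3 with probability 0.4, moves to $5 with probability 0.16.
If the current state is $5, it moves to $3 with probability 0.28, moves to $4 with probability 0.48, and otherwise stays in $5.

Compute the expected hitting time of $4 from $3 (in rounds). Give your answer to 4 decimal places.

Let t(s) be the expected number of rounds to first reach $4 from state s, with t($4) = 0. Conditioning on the first round:
t($3) = 1 + 0.28·t($3) + 0.44·t($5)
t($5) = 1 + 0.28·t($3) + 0.24·t($5)
Solving: t($3) = 2.8302, t($5) = 2.3585.
Expected rounds from $3 to $4: 2.8302.

2.8302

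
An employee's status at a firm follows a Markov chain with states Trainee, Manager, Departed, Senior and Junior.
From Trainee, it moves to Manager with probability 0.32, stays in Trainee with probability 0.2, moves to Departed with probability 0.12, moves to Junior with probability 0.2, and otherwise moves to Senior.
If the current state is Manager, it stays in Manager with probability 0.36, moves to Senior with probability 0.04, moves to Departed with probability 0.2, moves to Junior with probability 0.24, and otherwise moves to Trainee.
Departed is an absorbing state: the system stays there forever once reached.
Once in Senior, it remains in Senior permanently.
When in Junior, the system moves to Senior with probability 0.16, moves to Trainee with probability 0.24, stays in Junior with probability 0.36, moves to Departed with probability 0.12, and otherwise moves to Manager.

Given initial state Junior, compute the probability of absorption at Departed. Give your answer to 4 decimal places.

Let h(s) be the probability of absorption at Departed starting from transient state s. Then h(Departed) = 1 and h(Senior) = 0. By first-step analysis:
h(Trainee) = 0.2·h(Trainee) + 0.32·h(Manager) + 0.12·1 + 0.16·0 + 0.2·h(Junior)
h(Manager) = 0.16·h(Trainee) + 0.36·h(Manager) + 0.2·1 + 0.04·0 + 0.24·h(Junior)
h(Junior) = 0.24·h(Trainee) + 0.12·h(Manager) + 0.12·1 + 0.16·0 + 0.36·h(Junior)
Solving: h(Trainee) = 0.5301, h(Manager) = 0.6345, h(Junior) = 0.5053.
Starting from Junior, the probability is 0.5053.

0.5053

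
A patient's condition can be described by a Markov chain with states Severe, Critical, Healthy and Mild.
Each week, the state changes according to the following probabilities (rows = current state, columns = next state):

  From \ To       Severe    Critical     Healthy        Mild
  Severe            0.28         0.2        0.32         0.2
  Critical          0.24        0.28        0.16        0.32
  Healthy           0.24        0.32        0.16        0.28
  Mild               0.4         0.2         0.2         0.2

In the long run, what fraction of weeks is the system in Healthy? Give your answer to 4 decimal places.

0.2165

Let the stationary distribution be π with π = πP and π_1 + π_2 + π_3 + π_4 = 1.
π_1 = 0.28·π_1 + 0.24·π_2 + 0.24·π_3 + 0.4·π_4
π_2 = 0.2·π_1 + 0.28·π_2 + 0.32·π_3 + 0.2·π_4
π_3 = 0.32·π_1 + 0.16·π_2 + 0.16·π_3 + 0.2·π_4
Solving with the normalization constraint gives π = (0.2911, 0.2456, 0.2165, 0.2468).
So the stationary probability of Healthy is 0.2165.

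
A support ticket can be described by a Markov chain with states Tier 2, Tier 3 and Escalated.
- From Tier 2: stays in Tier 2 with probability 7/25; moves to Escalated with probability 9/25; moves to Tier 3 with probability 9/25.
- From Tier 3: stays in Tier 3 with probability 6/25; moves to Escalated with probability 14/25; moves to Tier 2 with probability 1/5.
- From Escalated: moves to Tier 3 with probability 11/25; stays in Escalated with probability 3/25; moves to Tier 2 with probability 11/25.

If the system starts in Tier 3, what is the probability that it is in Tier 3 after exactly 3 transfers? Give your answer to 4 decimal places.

Propagate the distribution vector 3 transfers from Tier 3.
After 0 transfers: (0.0000, 1.0000, 0.0000)
After 1 transfer: (0.2000, 0.2400, 0.5600)
After 2 transfers: (0.3504, 0.3760, 0.2736)
After 3 transfers: (0.2937, 0.3368, 0.3695)
P(in Tier 3 after 3 transfers) = 0.3368

0.3368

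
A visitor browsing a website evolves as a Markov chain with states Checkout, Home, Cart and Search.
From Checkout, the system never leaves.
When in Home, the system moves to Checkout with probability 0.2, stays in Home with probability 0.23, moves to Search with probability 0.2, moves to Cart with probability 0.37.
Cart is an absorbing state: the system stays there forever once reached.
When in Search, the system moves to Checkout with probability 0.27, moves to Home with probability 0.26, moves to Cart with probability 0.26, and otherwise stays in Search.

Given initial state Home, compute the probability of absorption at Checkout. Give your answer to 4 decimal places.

Let h(s) be the probability of absorption at Checkout starting from transient state s. Then h(Checkout) = 1 and h(Cart) = 0. By first-step analysis:
h(Home) = 0.2·1 + 0.23·h(Home) + 0.37·0 + 0.2·h(Search)
h(Search) = 0.27·1 + 0.26·h(Home) + 0.26·0 + 0.21·h(Search)
Solving: h(Home) = 0.3811, h(Search) = 0.4672.
Starting from Home, the probability is 0.3811.

0.3811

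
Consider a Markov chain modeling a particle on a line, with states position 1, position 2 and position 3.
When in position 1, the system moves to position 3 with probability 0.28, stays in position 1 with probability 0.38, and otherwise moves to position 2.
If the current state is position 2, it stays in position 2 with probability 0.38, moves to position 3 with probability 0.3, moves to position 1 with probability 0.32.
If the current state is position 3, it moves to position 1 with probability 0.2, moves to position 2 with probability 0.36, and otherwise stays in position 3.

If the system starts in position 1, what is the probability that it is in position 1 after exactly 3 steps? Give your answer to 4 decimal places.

Propagate the distribution vector 3 steps from position 1.
After 0 steps: (1.0000, 0.0000, 0.0000)
After 1 step: (0.3800, 0.3400, 0.2800)
After 2 steps: (0.3092, 0.3592, 0.3316)
After 3 steps: (0.2988, 0.3610, 0.3402)
P(in position 1 after 3 steps) = 0.2988

0.2988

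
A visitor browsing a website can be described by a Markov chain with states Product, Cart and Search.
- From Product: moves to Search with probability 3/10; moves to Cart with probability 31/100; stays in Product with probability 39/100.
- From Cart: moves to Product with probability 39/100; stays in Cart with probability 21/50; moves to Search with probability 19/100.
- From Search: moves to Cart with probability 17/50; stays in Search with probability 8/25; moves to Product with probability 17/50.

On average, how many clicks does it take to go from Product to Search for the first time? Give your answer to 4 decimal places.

3.8214

Let t(s) be the expected number of clicks to first reach Search from state s, with t(Search) = 0. Conditioning on the first click:
t(Product) = 1 + 0.39·t(Product) + 0.31·t(Cart)
t(Cart) = 1 + 0.39·t(Product) + 0.42·t(Cart)
Solving: t(Product) = 3.8214, t(Cart) = 4.2937.
Expected clicks from Product to Search: 3.8214.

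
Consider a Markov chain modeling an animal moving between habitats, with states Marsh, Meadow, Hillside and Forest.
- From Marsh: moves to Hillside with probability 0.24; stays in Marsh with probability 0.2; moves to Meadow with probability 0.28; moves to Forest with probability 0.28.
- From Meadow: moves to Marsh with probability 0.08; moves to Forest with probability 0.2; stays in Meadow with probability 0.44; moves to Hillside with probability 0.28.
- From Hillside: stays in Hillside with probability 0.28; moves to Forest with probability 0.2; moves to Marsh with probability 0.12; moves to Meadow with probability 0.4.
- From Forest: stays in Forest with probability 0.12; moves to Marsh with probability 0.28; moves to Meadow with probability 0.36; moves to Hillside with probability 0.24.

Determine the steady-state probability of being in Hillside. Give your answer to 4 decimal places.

Let the stationary distribution be π with π = πP and π_1 + π_2 + π_3 + π_4 = 1.
π_1 = 0.2·π_1 + 0.08·π_2 + 0.12·π_3 + 0.28·π_4
π_2 = 0.28·π_1 + 0.44·π_2 + 0.4·π_3 + 0.36·π_4
π_3 = 0.24·π_1 + 0.28·π_2 + 0.28·π_3 + 0.24·π_4
Solving with the normalization constraint gives π = (0.1476, 0.3900, 0.2663, 0.1961).
So the stationary probability of Hillside is 0.2663.

0.2663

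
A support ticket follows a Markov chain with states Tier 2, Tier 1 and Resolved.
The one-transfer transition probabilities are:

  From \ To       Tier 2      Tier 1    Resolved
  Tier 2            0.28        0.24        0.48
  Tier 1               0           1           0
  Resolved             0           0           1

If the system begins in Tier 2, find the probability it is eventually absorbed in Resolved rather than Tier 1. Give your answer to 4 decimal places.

0.6667

Let h(s) be the probability of absorption at Resolved starting from transient state s. Then h(Resolved) = 1 and h(Tier 1) = 0. By first-step analysis:
h(Tier 2) = 0.28·h(Tier 2) + 0.24·0 + 0.48·1
Solving: h(Tier 2) = 0.6667.
Starting from Tier 2, the probability is 0.6667.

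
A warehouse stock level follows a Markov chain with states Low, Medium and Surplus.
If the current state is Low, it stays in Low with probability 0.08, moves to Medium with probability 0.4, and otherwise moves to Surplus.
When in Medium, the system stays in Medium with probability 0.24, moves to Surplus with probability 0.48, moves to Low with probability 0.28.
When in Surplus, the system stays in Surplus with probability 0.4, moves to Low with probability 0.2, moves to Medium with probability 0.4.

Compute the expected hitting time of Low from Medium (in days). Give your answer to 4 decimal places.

Let t(s) be the expected number of days to first reach Low from state s, with t(Low) = 0. Conditioning on the first day:
t(Medium) = 1 + 0.24·t(Medium) + 0.48·t(Surplus)
t(Surplus) = 1 + 0.4·t(Medium) + 0.4·t(Surplus)
Solving: t(Medium) = 4.0909, t(Surplus) = 4.3939.
Expected days from Medium to Low: 4.0909.

4.0909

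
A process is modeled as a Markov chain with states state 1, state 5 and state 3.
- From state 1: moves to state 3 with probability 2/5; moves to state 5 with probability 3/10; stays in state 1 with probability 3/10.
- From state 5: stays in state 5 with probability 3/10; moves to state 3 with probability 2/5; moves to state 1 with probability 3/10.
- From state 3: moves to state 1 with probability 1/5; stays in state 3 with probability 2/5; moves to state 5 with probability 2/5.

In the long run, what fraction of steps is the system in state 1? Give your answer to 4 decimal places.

Let the stationary distribution be π with π = πP and π_1 + π_2 + π_3 = 1.
π_1 = 0.3·π_1 + 0.3·π_2 + 0.2·π_3
π_2 = 0.3·π_1 + 0.3·π_2 + 0.4·π_3
Solving with the normalization constraint gives π = (0.2600, 0.3400, 0.4000).
So the stationary probability of state 1 is 0.2600.

0.2600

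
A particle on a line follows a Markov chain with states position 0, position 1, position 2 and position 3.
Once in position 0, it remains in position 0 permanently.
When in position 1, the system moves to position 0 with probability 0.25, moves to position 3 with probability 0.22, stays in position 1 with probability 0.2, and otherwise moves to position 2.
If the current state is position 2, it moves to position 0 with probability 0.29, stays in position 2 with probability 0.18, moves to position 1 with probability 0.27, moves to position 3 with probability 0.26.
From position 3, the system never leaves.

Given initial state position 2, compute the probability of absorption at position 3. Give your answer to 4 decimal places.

0.4717

Let h(s) be the probability of absorption at position 3 starting from transient state s. Then h(position 3) = 1 and h(position 0) = 0. By first-step analysis:
h(position 1) = 0.25·0 + 0.2·h(position 1) + 0.33·h(position 2) + 0.22·1
h(position 2) = 0.29·0 + 0.27·h(position 1) + 0.18·h(position 2) + 0.26·1
Solving: h(position 1) = 0.4696, h(position 2) = 0.4717.
Starting from position 2, the probability is 0.4717.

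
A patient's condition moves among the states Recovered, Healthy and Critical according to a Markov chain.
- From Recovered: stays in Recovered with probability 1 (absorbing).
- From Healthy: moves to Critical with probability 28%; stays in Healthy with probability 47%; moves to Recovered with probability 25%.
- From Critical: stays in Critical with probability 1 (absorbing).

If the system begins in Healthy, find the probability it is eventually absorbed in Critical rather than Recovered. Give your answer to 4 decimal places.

0.5283

Let h(s) be the probability of absorption at Critical starting from transient state s. Then h(Critical) = 1 and h(Recovered) = 0. By first-step analysis:
h(Healthy) = 0.25·0 + 0.47·h(Healthy) + 0.28·1
Solving: h(Healthy) = 0.5283.
Starting from Healthy, the probability is 0.5283.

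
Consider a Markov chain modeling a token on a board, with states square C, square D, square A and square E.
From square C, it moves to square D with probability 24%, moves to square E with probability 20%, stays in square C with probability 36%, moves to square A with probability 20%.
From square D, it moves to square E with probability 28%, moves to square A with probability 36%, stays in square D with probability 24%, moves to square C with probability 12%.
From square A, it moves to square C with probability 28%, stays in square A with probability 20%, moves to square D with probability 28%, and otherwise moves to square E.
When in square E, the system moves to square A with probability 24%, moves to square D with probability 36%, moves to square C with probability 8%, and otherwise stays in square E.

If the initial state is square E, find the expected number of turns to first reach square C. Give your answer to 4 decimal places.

6.8856

Let t(s) be the expected number of turns to first reach square C from state s, with t(square C) = 0. Conditioning on the first turn:
t(square D) = 1 + 0.24·t(square D) + 0.36·t(square A) + 0.28·t(square E)
t(square A) = 1 + 0.28·t(square D) + 0.2·t(square A) + 0.24·t(square E)
t(square E) = 1 + 0.36·t(square D) + 0.24·t(square A) + 0.32·t(square E)
Solving: t(square D) = 6.5009, t(square A) = 5.5910, t(square E) = 6.8856.
Expected turns from square E to square C: 6.8856.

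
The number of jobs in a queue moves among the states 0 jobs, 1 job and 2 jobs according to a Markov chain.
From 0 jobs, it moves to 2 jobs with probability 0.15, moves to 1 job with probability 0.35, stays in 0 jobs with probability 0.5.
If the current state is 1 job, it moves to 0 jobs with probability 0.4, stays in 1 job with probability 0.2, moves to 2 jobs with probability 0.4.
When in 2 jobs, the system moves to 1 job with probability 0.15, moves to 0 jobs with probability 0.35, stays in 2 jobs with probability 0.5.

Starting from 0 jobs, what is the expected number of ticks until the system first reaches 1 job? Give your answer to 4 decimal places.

3.2911

Let t(s) be the expected number of ticks to first reach 1 job from state s, with t(1 job) = 0. Conditioning on the first tick:
t(0 jobs) = 1 + 0.5·t(0 jobs) + 0.15·t(2 jobs)
t(2 jobs) = 1 + 0.35·t(0 jobs) + 0.5·t(2 jobs)
Solving: t(0 jobs) = 3.2911, t(2 jobs) = 4.3038.
Expected ticks from 0 jobs to 1 job: 3.2911.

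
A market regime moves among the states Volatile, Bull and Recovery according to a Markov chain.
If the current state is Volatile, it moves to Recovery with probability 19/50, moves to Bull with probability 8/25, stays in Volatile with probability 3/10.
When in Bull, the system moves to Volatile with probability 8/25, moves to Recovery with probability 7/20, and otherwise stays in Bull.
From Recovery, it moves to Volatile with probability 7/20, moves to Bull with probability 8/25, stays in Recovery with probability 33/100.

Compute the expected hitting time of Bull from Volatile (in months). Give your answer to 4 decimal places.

3.1250

Let t(s) be the expected number of months to first reach Bull from state s, with t(Bull) = 0. Conditioning on the first month:
t(Volatile) = 1 + 0.3·t(Volatile) + 0.38·t(Recovery)
t(Recovery) = 1 + 0.35·t(Volatile) + 0.33·t(Recovery)
Solving: t(Volatile) = 3.1250, t(Recovery) = 3.1250.
Expected months from Volatile to Bull: 3.1250.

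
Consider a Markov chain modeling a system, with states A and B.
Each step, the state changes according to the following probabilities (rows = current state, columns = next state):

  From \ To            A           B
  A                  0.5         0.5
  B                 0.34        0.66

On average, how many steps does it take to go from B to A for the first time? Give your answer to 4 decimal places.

2.9412

Let t(s) be the expected number of steps to first reach A from state s, with t(A) = 0. Conditioning on the first step:
t(B) = 1 + 0.66·t(B)
Solving: t(B) = 2.9412.
Expected steps from B to A: 2.9412.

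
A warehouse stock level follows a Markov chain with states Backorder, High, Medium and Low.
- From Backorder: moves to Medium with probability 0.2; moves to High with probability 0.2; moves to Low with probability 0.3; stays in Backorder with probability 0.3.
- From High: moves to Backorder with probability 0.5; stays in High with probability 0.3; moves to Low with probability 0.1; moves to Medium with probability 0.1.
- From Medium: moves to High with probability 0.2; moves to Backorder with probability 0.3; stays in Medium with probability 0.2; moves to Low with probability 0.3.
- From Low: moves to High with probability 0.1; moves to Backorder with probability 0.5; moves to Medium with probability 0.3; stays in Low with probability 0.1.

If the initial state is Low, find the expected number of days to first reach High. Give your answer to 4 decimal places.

6.1905

Let t(s) be the expected number of days to first reach High from state s, with t(High) = 0. Conditioning on the first day:
t(Backorder) = 1 + 0.3·t(Backorder) + 0.2·t(Medium) + 0.3·t(Low)
t(Medium) = 1 + 0.3·t(Backorder) + 0.2·t(Medium) + 0.3·t(Low)
t(Low) = 1 + 0.5·t(Backorder) + 0.3·t(Medium) + 0.1·t(Low)
Solving: t(Backorder) = 5.7143, t(Medium) = 5.7143, t(Low) = 6.1905.
Expected days from Low to High: 6.1905.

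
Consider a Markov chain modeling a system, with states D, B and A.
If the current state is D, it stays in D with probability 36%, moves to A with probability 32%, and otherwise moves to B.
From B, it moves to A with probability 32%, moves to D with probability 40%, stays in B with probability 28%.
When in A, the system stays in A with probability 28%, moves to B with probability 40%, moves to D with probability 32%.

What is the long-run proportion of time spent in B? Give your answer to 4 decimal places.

Let the stationary distribution be π with π = πP and π_1 + π_2 + π_3 = 1.
π_1 = 0.36·π_1 + 0.4·π_2 + 0.32·π_3
π_2 = 0.32·π_1 + 0.28·π_2 + 0.4·π_3
Solving with the normalization constraint gives π = (0.3609, 0.3314, 0.3077).
So the stationary probability of B is 0.3314.

0.3314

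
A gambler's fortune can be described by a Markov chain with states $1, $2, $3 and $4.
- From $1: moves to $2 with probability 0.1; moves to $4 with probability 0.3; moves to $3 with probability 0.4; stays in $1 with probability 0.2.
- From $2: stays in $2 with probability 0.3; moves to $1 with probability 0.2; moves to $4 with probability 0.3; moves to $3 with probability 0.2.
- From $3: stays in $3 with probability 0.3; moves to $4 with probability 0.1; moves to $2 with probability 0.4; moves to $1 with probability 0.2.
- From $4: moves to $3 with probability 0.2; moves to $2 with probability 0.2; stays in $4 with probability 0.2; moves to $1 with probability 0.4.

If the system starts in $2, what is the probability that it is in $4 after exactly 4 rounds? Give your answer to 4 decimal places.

0.2219

Propagate the distribution vector 4 rounds from $2.
After 0 rounds: (0.0000, 1.0000, 0.0000, 0.0000)
After 1 round: (0.2000, 0.3000, 0.2000, 0.3000)
After 2 rounds: (0.2600, 0.2500, 0.2600, 0.2300)
After 3 rounds: (0.2460, 0.2510, 0.2780, 0.2250)
After 4 rounds: (0.2450, 0.2561, 0.2770, 0.2219)
P(in $4 after 4 rounds) = 0.2219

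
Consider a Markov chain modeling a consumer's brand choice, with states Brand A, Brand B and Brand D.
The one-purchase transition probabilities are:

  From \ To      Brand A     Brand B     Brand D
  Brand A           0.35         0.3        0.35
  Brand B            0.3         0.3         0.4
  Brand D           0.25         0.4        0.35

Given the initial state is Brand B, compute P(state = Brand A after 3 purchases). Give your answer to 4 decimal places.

0.2965

Propagate the distribution vector 3 purchases from Brand B.
After 0 purchases: (0.0000, 1.0000, 0.0000)
After 1 purchase: (0.3000, 0.3000, 0.4000)
After 2 purchases: (0.2950, 0.3400, 0.3650)
After 3 purchases: (0.2965, 0.3365, 0.3670)
P(in Brand A after 3 purchases) = 0.2965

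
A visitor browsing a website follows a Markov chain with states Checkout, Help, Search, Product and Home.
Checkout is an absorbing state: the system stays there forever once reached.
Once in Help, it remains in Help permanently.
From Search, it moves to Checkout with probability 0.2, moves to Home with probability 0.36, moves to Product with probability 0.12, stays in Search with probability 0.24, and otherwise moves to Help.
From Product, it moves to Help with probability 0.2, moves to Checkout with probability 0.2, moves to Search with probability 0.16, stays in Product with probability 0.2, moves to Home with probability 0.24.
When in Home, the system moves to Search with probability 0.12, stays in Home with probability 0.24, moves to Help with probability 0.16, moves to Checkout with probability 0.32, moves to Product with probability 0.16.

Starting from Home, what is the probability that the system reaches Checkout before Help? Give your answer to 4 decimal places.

0.6466

Let h(s) be the probability of absorption at Checkout starting from transient state s. Then h(Checkout) = 1 and h(Help) = 0. By first-step analysis:
h(Search) = 0.2·1 + 0.08·0 + 0.24·h(Search) + 0.12·h(Product) + 0.36·h(Home)
h(Product) = 0.2·1 + 0.2·0 + 0.16·h(Search) + 0.2·h(Product) + 0.24·h(Home)
h(Home) = 0.32·1 + 0.16·0 + 0.12·h(Search) + 0.16·h(Product) + 0.24·h(Home)
Solving: h(Search) = 0.6604, h(Product) = 0.5761, h(Home) = 0.6466.
Starting from Home, the probability is 0.6466.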